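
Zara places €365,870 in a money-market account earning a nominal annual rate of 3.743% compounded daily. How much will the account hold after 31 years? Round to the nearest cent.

€1,167,416.64

Growth factor = (1 + 0.03743/365)^11315 ≈ 3.190796299579.
A ≈ 365,870 × 3.190796299579 ≈ 1,167,416.6421.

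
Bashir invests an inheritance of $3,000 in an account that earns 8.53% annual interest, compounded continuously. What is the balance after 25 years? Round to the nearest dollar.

A = P·e^(rt) = 3,000·e^(0.0853·25) = 3,000·e^2.1325.
e^2.1325 ≈ 8.4359302969, so A ≈ 25,307.7909.

$25,308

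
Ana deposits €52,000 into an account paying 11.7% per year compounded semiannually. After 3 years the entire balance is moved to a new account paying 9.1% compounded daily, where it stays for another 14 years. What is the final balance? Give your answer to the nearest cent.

Phase 1: 52,000·(1 + 0.0585)^6 ≈ 73,138.9157.
Phase 2: 73,138.9157·(1 + 0.091/365)^5110 ≈ 261,439.2128.

€261,439.21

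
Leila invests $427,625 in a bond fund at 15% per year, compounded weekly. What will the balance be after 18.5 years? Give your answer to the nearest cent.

Periodic rate = 15%/52 = 0.00288462; periods = 52·18.5 = 962.
A = 427,625·(1 + 0.15/52)^962 ≈ 427,625·15.97468491551 ≈ 6,831,174.6370.

$6,831,174.64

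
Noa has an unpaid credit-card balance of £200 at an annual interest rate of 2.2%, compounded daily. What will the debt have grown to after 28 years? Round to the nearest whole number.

£370

Growth factor = (1 + 0.022/365)^10220 ≈ 1.85147281.
A ≈ 200 × 1.85147281 ≈ 370.2946.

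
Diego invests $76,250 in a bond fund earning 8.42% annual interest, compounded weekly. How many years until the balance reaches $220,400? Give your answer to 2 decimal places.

We need (1 + 0.00161923)^(52t) = 2.8905, so 52t = ln 2.8905 / ln 1.001619 ≈ 656.0435.
t ≈ 656.0435/52 = 12.6162 years.

12.62 years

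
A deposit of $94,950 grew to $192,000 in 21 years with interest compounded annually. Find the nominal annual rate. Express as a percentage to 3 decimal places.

The 21-period growth factor is 192,000/94,950 = 2.02212.
r = 2.02212^(1/21) − 1 ≈ 0.0340992, i.e. 3.40992%.

3.410%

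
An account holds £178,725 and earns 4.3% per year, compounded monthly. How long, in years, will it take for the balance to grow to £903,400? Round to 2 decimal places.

37.75 years

(1 + 0.00358333)^(12t) = 903,400/178,725 = 5.0547.
12t·ln(1 + 0.00358333) = ln(5.0547); 12t = 1.6203/0.00357693 ≈ 452.9912.
t ≈ 37.7493 years.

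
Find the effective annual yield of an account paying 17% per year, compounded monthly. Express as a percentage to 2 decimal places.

18.39%

EAR = (1 + 17%/12)^12 − 1 = (1 + 0.0141667)^12 − 1.
(1 + 0.0141667)^12 ≈ 1.183892, so EAR ≈ 18.38917%.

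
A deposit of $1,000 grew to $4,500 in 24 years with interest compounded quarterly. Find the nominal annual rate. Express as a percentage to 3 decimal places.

6.316%

The 96-period growth factor is 4,500/1,000 = 4.5.
r/4 = 4.5^(1/96) − 1 ≈ 0.0157909, so r ≈ 4·0.0157909 = 6.31634%.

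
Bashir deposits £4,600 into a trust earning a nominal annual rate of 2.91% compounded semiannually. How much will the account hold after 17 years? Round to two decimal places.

£7,517.19

Periodic rate = 2.91%/2 = 0.01455; periods = 2·17 = 34.
A = 4,600·(1 + 0.01455)^34 ≈ 4,600·1.634170916 ≈ 7,517.1862.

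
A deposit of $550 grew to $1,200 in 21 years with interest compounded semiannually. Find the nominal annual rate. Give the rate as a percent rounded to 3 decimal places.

3.750%

The 42-period growth factor is 1,200/550 = 2.18182.
r/2 = 2.18182^(1/42) − 1 ≈ 0.0187488, so r ≈ 2·0.0187488 = 3.74976%.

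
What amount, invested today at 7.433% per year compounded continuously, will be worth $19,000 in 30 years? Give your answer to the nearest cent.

$2,043.24

P = A·e^(−rt) = 19,000·e^(−2.2299).
e^(−2.2299) ≈ 0.10753918352, so P ≈ 2,043.2445.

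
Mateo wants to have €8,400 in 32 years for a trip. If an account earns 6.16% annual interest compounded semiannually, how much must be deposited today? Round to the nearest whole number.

Periodic rate = 6.16%/2 = 0.0308; 64 periods.
P = 8,400/(1 + 0.0308)^64 ≈ 8,400/6.9688679 ≈ 1,205.3608.

€1,205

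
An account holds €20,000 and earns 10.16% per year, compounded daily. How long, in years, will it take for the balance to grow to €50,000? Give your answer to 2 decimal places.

9.02 years

(1 + 0.000278356)^(365t) = 50,000/20,000 = 2.5.
365t·ln(1 + 0.000278356) = ln(2.5); 365t = 0.91629/0.000278317 ≈ 3292.2506.
t ≈ 9.0199 years.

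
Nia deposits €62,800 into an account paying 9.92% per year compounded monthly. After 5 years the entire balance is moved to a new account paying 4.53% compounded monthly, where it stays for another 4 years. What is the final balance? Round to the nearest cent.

€123,319.06

After 5 years at 9.92%: 62,800 × 1.63879480321 ≈ 102,916.3136.
Then 4 years at 4.53%: 102,916.3136 × 1.19824602691 ≈ 123,319.0639.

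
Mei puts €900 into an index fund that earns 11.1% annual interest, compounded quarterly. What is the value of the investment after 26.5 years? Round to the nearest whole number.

Periodic rate = 11.1%/4 = 0.02775; periods = 4·26.5 = 106.
A = 900·(1 + 0.02775)^106 ≈ 900·18.200086746 ≈ 16,380.0781.

€16,380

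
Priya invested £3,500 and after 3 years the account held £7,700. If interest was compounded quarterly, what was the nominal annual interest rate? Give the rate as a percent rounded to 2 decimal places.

27.16%

The 12-period growth factor is 7,700/3,500 = 2.2.
r/4 = 2.2^(1/12) − 1 ≈ 0.0679114, so r ≈ 4·0.0679114 = 27.16456%.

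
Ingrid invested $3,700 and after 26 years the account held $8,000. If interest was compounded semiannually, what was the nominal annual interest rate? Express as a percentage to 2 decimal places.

The 52-period growth factor is 8,000/3,700 = 2.16216.
r/2 = 2.16216^(1/52) − 1 ≈ 0.0149395, so r ≈ 2·0.0149395 = 2.98790%.

2.99%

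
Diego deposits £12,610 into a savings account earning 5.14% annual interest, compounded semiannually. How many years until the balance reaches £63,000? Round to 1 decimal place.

(1 + 0.0257)^(2t) = 63,000/12,610 = 4.996.
2t·ln(1 + 0.0257) = ln(4.996); 2t = 1.6086/0.0253753 ≈ 63.3941.
t ≈ 31.6970 years.

31.7 years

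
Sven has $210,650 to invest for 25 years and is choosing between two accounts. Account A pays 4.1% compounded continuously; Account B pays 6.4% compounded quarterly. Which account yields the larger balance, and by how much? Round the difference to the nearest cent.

Account B, by $443,123.75

A: e^(0.041·25) = e^1.025 ≈ 2.78709546057, so 210,650 × 2.78709546057 ≈ 587,101.6588.
B: (1 + 0.016)^100 ≈ 4.890697423105, so 210,650 × 4.890697423105 ≈ 1,030,225.4122.
Difference ≈ 443,123.7534 in favor of B.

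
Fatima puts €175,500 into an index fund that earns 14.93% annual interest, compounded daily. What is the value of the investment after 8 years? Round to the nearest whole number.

Periodic rate = 14.93%/365 = 0.000409041; periods = 365·8 = 2920.
A = 175,500·(1 + 0.1493/365)^2920 ≈ 175,500·3.3007700418 ≈ 579,285.1423.

€579,285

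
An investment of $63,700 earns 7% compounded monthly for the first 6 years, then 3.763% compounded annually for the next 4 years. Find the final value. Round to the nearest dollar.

Phase 1: 63,700·(1 + 0.07/12)^72 ≈ 96,830.7206.
Phase 2: 96,830.7206·(1 + 0.03763)^4 ≈ 112,249.1969.

$112,249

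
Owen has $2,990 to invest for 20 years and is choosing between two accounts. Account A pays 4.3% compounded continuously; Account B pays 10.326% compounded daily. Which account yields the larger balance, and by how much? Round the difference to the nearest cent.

Account B, by $16,509.02

A: e^(0.043·20) = e^0.86 ≈ 2.363160694, so 2,990 × 2.363160694 ≈ 7,065.8505.
B: (1 + 0.10326/365)^7300 ≈ 7.8845719183, so 2,990 × 7.8845719183 ≈ 23,574.8700.
Difference ≈ 16,509.0196 in favor of B.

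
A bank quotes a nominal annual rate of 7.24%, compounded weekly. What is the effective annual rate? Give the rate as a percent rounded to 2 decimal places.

7.50%

EAR = (1 + 7.24%/52)^52 − 1 = (1 + 0.00139231)^52 − 1.
(1 + 0.00139231)^52 ≈ 1.075031, so EAR ≈ 7.50312%.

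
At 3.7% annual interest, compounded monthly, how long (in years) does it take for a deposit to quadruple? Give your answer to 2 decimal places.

37.53 years

(1 + 0.00308333)^(12t) = 4.
12t = ln 4 / ln(1 + 0.00308333) ≈ 1.3863/0.00307859 ≈ 450.3018.
t ≈ 37.5251.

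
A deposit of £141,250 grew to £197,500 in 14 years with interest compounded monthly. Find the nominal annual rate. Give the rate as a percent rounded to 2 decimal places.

(1 + r/12)^168 = 197,500/141,250 = 1.39823.
1 + r/12 = 1.39823^(1/168) ≈ 1.001997, so r/12 ≈ 0.00199727.
r ≈ 12·0.00199727 = 2.39673%.

2.40%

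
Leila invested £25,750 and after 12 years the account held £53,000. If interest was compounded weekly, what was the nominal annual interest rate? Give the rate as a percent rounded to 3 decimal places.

6.019%

(1 + r/52)^624 = 53,000/25,750 = 2.05825.
1 + r/52 = 2.05825^(1/624) ≈ 1.001157, so r/52 ≈ 0.00115749.
r ≈ 52·0.00115749 = 6.01896%.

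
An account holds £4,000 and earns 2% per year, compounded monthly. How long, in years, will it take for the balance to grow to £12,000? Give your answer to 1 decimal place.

We need (1 + 0.00166667)^(12t) = 3, so 12t = ln 3 / ln 1.001667 ≈ 659.7165.
t ≈ 659.7165/12 = 54.9764 years.

55.0 years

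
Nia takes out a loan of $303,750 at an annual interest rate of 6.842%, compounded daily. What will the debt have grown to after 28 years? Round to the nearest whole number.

Growth factor = (1 + 0.06842/365)^10220 ≈ 6.790879526887.
A ≈ 303,750 × 6.790879526887 ≈ 2,062,729.6563.

$2,062,730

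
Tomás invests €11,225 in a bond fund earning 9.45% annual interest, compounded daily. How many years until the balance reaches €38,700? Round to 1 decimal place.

(1 + 0.000258904)^(365t) = 38,700/11,225 = 3.4477.
365t·ln(1 + 0.000258904) = ln(3.4477); 365t = 1.2377/0.000258871 ≈ 4781.1384.
t ≈ 13.0990 years.

13.1 years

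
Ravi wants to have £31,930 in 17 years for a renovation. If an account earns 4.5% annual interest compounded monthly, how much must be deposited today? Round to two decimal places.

£14,879.39

Periodic rate = 4.5%/12 = 0.00375; 204 periods.
P = 31,930/(1 + 0.00375)^204 ≈ 31,930/2.145921794 ≈ 14,879.3866.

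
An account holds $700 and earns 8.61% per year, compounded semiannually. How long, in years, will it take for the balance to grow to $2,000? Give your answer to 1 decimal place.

We need (1 + 0.04305)^(2t) = 2.8571, so 2t = ln 2.8571 / ln 1.04305 ≈ 24.9073.
t ≈ 24.9073/2 = 12.4537 years.

12.5 years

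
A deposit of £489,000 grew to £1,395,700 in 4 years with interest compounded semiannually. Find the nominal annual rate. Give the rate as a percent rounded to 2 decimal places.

(1 + r/2)^8 = 1,395,700/489,000 = 2.85419.
1 + r/2 = 2.85419^(1/8) ≈ 1.14008, so r/2 ≈ 0.14008.
r ≈ 2·0.14008 = 28.01604%.

28.02%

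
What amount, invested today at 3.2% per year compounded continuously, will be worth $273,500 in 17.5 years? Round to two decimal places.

$156,225.68

P = A·e^(−rt) = 273,500·e^(−0.56).
e^(−0.56) ≈ 0.571209063849, so P ≈ 156,225.6790.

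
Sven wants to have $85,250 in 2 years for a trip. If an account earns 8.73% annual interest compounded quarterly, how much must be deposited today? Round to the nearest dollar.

Periodic rate = 8.73%/4 = 0.021825; 8 periods.
P = 85,250/(1 + 0.021825)^8 ≈ 85,250/1.1885355915 ≈ 71,726.9223.

$71,727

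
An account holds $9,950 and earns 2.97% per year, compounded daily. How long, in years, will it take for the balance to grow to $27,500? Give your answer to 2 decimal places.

34.23 years

(1 + 0.0000813699)^(365t) = 27,500/9,950 = 2.7638.
365t·ln(1 + 0.0000813699) = ln(2.7638); 365t = 1.0166/8.13666e-05 ≈ 12494.2427.
t ≈ 34.2308 years.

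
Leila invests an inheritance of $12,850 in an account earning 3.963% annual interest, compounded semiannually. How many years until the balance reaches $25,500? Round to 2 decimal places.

We need (1 + 0.019815)^(2t) = 1.9844, so 2t = ln 1.9844 / ln 1.019815 ≈ 34.9282.
t ≈ 34.9282/2 = 17.4641 years.

17.46 years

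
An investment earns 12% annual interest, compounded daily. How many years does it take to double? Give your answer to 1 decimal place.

(1 + 0.000328767)^(365t) = 2.
365t = ln 2 / ln(1 + 0.000328767) ≈ 0.69315/0.000328713 ≈ 2108.6692.
t ≈ 5.7772.

5.8 years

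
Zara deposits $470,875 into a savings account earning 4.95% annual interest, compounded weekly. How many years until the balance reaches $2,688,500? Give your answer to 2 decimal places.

35.21 years

(1 + 0.000951923)^(52t) = 2,688,500/470,875 = 5.7096.
52t·ln(1 + 0.000951923) = ln(5.7096); 52t = 1.7421/0.00095147 ≈ 1831.0041.
t ≈ 35.2116 years.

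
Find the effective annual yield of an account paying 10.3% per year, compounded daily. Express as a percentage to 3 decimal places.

EAR = (1 + 10.3%/365)^365 − 1 = (1 + 0.000282192)^365 − 1.
(1 + 0.000282192)^365 ≈ 1.108475, so EAR ≈ 10.84753%.

10.848%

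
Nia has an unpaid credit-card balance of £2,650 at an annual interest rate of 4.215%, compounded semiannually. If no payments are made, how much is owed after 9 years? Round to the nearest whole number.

Growth factor = (1 + 0.021075)^18 ≈ 1.455585012.
A ≈ 2,650 × 1.455585012 ≈ 3,857.3003.

£3,857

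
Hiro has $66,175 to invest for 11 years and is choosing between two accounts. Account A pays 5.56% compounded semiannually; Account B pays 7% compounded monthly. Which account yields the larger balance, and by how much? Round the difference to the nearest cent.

Account A growth factor: (1 + 0.0278)^22 ≈ 1.82805599184; balance ≈ 120,971.6053.
Account B growth factor: (1 + 0.07/12)^132 ≈ 2.15493996011; balance ≈ 142,603.1519.
Account B is larger by 21,631.5466.

Account B, by $21,631.55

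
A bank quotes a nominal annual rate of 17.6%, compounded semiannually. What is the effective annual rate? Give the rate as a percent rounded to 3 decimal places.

One year is 2 periods at 0.088 each: (1 + 0.088)^2 ≈ 1.183744.
EAR = 1.183744 − 1 ≈ 18.37440%.

18.374%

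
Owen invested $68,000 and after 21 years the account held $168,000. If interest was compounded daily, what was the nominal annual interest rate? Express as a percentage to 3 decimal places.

The 7665-period growth factor is 168,000/68,000 = 2.47059.
r/365 = 2.47059^(1/7665) − 1 ≈ 0.000118005, so r ≈ 365·0.000118005 = 4.30719%.

4.307%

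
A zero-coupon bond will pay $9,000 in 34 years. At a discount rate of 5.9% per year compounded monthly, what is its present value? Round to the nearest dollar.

$1,217

Growth factor = (1 + 0.059/12)^408 ≈ 7.397075268.
P = 9,000/7.397075268 ≈ 1,216.6971.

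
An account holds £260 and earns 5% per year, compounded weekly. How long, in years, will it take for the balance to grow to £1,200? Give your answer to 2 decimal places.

(1 + 0.000961538)^(52t) = 1,200/260 = 4.6154.
52t·ln(1 + 0.000961538) = ln(4.6154); 52t = 1.5294/0.000961076 ≈ 1591.3356.
t ≈ 30.6026 years.

30.60 years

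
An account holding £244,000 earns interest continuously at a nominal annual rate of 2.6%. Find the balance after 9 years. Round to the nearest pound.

A = P·e^(rt) = 244,000·e^(0.026·9) = 244,000·e^0.234.
e^0.234 ≈ 1.26364449221, so A ≈ 308,329.2561.

£308,329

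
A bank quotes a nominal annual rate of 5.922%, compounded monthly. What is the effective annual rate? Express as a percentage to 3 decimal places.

EAR = (1 + 5.922%/12)^12 − 1 = (1 + 0.004935)^12 − 1.
(1 + 0.004935)^12 ≈ 1.060854, so EAR ≈ 6.08541%.

6.085%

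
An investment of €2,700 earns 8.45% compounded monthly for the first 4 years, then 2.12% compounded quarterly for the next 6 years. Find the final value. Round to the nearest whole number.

Phase 1: 2,700·(1 + 0.0845/12)^48 ≈ 3,781.2978.
Phase 2: 3,781.2978·(1 + 0.0053)^24 ≈ 4,292.7665.

€4,293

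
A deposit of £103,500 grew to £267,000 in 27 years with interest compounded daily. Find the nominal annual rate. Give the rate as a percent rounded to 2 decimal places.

The 9855-period growth factor is 267,000/103,500 = 2.57971.
r/365 = 2.57971^(1/9855) − 1 ≈ 0.0000961667, so r ≈ 365·0.0000961667 = 3.51008%.

3.51%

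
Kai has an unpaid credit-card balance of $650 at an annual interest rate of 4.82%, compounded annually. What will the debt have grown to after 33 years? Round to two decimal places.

$3,073.06

Growth factor = (1 + 0.0482)^33 ≈ 4.727778563.
A ≈ 650 × 4.727778563 ≈ 3,073.0561.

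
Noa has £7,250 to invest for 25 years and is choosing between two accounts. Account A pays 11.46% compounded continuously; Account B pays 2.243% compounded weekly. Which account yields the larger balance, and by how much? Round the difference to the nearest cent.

A: e^(0.1146·25) = e^2.865 ≈ 17.5490532046, so 7,250 × 17.5490532046 ≈ 127,230.6357.
B: (1 + 0.02243/52)^1300 ≈ 1.751774188, so 7,250 × 1.751774188 ≈ 12,700.3629.
Difference ≈ 114,530.2729 in favor of A.

Account A, by £114,530.27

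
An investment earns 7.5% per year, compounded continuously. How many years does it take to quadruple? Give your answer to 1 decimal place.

e^(0.075t) = 4, so 0.075t = ln 4 ≈ 1.3863.
t ≈ 1.3863/0.075 ≈ 18.4839.

18.5 years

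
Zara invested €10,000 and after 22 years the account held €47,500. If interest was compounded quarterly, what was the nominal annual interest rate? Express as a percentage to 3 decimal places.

The 88-period growth factor is 47,500/10,000 = 4.75.
r/4 = 4.75^(1/88) − 1 ≈ 0.0178639, so r ≈ 4·0.0178639 = 7.14555%.

7.146%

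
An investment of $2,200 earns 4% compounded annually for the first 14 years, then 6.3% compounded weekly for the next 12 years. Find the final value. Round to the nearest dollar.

After 14 years at 4%: 2,200 × 1.731676448 ≈ 3,809.6882.
Then 12 years at 6.3%: 3,809.6882 × 2.12876587 ≈ 8,109.9342.

$8,110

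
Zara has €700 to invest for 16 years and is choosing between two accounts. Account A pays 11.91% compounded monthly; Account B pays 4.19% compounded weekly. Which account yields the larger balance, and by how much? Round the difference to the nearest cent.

Account A, by €3,294.26

Account A growth factor: (1 + 0.009925)^192 ≈ 6.660573345; balance ≈ 4,662.4013.
Account B growth factor: (1 + 0.0419/52)^832 ≈ 1.954491488; balance ≈ 1,368.1440.
Account A is larger by 3,294.2573.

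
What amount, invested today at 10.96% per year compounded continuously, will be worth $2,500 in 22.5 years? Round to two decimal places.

P = A·e^(−rt) = 2,500·e^(−2.466).
e^(−2.466) ≈ 0.08492387602, so P ≈ 212.3097.

$212.31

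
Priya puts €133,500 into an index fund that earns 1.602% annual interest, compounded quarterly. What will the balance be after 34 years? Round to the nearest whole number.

€229,911

Periodic rate = 1.602%/4 = 0.004005; periods = 4·34 = 136.
A = 133,500·(1 + 0.004005)^136 ≈ 133,500·1.72218215556 ≈ 229,911.3178.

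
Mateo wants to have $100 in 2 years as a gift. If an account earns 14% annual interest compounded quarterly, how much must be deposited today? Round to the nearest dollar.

$76

Periodic rate = 14%/4 = 0.035; 8 periods.
P = 100/(1 + 0.035)^8 ≈ 100/1.316809 ≈ 75.9412.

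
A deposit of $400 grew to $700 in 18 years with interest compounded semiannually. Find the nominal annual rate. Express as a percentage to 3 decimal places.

(1 + r/2)^36 = 700/400 = 1.75.
1 + r/2 = 1.75^(1/36) ≈ 1.015666, so r/2 ≈ 0.0156663.
r ≈ 2·0.0156663 = 3.13327%.

3.133%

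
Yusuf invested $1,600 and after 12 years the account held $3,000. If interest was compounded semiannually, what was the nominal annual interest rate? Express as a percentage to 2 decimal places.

The 24-period growth factor is 3,000/1,600 = 1.875.
r/2 = 1.875^(1/24) − 1 ≈ 0.0265381, so r ≈ 2·0.0265381 = 5.30761%.

5.31%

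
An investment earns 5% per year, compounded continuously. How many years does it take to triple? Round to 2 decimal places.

21.97 years

e^(0.05t) = 3, so 0.05t = ln 3 ≈ 1.0986.
t ≈ 1.0986/0.05 ≈ 21.9722.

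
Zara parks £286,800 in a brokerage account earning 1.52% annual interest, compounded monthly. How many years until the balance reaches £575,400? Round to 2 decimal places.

We need (1 + 0.00126667)^(12t) = 2.0063, so 12t = ln 2.0063 / ln 1.001267 ≈ 550.0431.
t ≈ 550.0431/12 = 45.8369 years.

45.84 years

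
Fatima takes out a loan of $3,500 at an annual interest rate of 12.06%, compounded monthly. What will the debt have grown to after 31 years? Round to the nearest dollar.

Periodic rate = 12.06%/12 = 0.01005; periods = 12·31 = 372.
A = 3,500·(1 + 0.01005)^372 ≈ 3,500·41.2618549055 ≈ 144,416.4922.

$144,416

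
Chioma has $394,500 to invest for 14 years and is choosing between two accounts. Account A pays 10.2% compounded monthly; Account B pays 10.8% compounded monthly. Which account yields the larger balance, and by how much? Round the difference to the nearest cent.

Account B, by $142,004.47

A: (1 + 0.0085)^168 ≈ 4.145258592442, so 394,500 × 4.145258592442 ≈ 1,635,304.5147.
B: (1 + 0.009)^168 ≈ 4.505219215691, so 394,500 × 4.505219215691 ≈ 1,777,308.9806.
Difference ≈ 142,004.4659 in favor of B.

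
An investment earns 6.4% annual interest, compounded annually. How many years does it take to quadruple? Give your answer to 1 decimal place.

(1 + 0.064)^t = 4.
t = ln 4 / ln(1 + 0.064) ≈ 1.3863/0.0620354 ≈ 22.3468.

22.3 years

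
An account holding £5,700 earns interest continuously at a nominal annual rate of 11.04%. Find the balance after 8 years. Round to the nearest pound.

£13,786

A = P·e^(rt) = 5,700·e^(0.1104·8) = 5,700·e^0.8832.
e^0.8832 ≈ 2.4186269425, so A ≈ 13,786.1736.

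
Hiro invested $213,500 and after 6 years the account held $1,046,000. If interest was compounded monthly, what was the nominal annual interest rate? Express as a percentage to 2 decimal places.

(1 + r/12)^72 = 1,046,000/213,500 = 4.8993.
1 + r/12 = 4.8993^(1/72) ≈ 1.022316, so r/12 ≈ 0.0223161.
r ≈ 12·0.0223161 = 26.77930%.

26.78%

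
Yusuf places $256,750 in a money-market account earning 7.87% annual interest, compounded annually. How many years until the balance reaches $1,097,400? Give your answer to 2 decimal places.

19.17 years

(1 + 0.0787)^t = 1,097,400/256,750 = 4.2742.
t·ln(1 + 0.0787) = ln(4.2742); t = 1.4526/0.0757566 ≈ 19.1745.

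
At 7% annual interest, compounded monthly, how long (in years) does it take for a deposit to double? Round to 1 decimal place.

9.9 years

(1 + 0.00583333)^(12t) = 2.
12t = ln 2 / ln(1 + 0.00583333) ≈ 0.69315/0.00581639 ≈ 119.1715.
t ≈ 9.9310.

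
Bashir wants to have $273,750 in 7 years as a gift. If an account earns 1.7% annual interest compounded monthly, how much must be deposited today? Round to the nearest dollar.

Growth factor = (1 + 0.017/12)^84 ≈ 1.12627506826.
P = 273,750/1.12627506826 ≈ 243,057.8530.

$243,058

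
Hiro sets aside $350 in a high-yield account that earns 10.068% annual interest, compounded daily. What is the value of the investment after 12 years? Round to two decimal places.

Periodic rate = 10.068%/365 = 0.000275836; periods = 365·12 = 4380.
A = 350·(1 + 0.10068/365)^4380 ≈ 350·3.34676231 ≈ 1,171.3668.

$1,171.37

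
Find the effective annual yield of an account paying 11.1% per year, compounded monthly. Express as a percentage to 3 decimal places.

One year is 12 periods at 0.00925 each: (1 + 0.00925)^12 ≈ 1.116825.
EAR = 1.116825 − 1 ≈ 11.68249%.

11.682%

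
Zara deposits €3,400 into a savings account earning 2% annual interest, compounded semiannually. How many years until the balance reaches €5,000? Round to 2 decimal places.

19.38 years

We need (1 + 0.01)^(2t) = 1.4706, so 2t = ln 1.4706 / ln 1.01 ≈ 38.7588.
t ≈ 38.7588/2 = 19.3794 years.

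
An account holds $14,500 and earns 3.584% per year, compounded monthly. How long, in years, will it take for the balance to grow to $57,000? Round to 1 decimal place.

38.3 years

We need (1 + 0.00298667)^(12t) = 3.931, so 12t = ln 3.931 / ln 1.002987 ≈ 459.0220.
t ≈ 459.0220/12 = 38.2518 years.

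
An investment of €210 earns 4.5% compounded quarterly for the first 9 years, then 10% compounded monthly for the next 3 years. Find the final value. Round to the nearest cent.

Phase 1: 210·(1 + 0.01125)^36 ≈ 314.1424.
Phase 2: 314.1424·(1 + 0.1/12)^36 ≈ 423.5211.

€423.52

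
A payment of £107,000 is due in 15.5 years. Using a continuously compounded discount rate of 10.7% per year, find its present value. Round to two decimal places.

P = A·e^(−rt) = 107,000·e^(−1.6585).
e^(−1.6585) ≈ 0.190424402585, so P ≈ 20,375.4111.

£20,375.41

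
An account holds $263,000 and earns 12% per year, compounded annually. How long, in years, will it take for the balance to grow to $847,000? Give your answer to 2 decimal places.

We need (1 + 0.12)^t = 3.2205, so t = ln 3.2205 / ln 1.12 ≈ 10.3200.

10.32 years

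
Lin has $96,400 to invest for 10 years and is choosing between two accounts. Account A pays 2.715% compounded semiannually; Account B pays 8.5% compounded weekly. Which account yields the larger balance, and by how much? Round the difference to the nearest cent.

Account B, by $99,146.12

Account A growth factor: (1 + 0.013575)^20 ≈ 1.30953708322; balance ≈ 126,239.3748.
Account B growth factor: (1 + 0.085/52)^520 ≈ 2.33802380457; balance ≈ 225,385.4948.
Account B is larger by 99,146.1199.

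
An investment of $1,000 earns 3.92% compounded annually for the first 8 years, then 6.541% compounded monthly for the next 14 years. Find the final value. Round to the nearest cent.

Phase 1: 1,000·(1 + 0.0392)^8 ≈ 1,360.1697.
Phase 2: 1,360.1697·(1 + 0.06541/12)^168 ≈ 3,390.1113.

$3,390.11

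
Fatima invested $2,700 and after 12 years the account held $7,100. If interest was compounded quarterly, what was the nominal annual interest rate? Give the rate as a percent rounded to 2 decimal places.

8.14%

(1 + r/4)^48 = 7,100/2,700 = 2.62963.
1 + r/4 = 2.62963^(1/48) ≈ 1.020347, so r/4 ≈ 0.0203468.
r ≈ 4·0.0203468 = 8.13872%.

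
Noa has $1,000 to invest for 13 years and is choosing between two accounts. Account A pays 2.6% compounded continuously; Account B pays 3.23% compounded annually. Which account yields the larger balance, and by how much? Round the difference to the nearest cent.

A: e^(0.026·13) = e^0.338 ≈ 1.402140503, so 1,000 × 1.402140503 ≈ 1,402.1405.
B: (1 + 0.0323)^13 ≈ 1.511739829, so 1,000 × 1.511739829 ≈ 1,511.7398.
Difference ≈ 109.5993 in favor of B.

Account B, by $109.60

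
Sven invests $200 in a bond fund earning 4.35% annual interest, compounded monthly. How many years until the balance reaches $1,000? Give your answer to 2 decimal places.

(1 + 0.003625)^(12t) = 1,000/200 = 5.
12t·ln(1 + 0.003625) = ln(5); 12t = 1.6094/0.00361845 ≈ 444.7871.
t ≈ 37.0656 years.

37.07 years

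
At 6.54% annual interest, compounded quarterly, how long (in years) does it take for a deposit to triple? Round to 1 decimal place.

16.9 years

(1 + 0.01635)^(4t) = 3.
4t = ln 3 / ln(1 + 0.01635) ≈ 1.0986/0.0162178 ≈ 67.7412.
t ≈ 16.9353.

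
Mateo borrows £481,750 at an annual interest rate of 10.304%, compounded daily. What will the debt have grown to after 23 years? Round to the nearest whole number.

£5,151,333

Growth factor = (1 + 0.10304/365)^8395 ≈ 10.6929596376.
A ≈ 481,750 × 10.6929596376 ≈ 5,151,333.3054.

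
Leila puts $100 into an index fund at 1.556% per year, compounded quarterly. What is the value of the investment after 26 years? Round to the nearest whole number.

Growth factor = (1 + 0.00389)^104 ≈ 1.49746723.
A ≈ 100 × 1.49746723 ≈ 149.7467.

$150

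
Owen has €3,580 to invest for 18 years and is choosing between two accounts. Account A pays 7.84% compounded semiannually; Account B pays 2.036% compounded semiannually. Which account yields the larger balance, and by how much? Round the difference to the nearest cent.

Account A, by €9,135.53

Account A growth factor: (1 + 0.0392)^36 ≈ 3.9918018062; balance ≈ 14,290.6505.
Account B growth factor: (1 + 0.01018)^36 ≈ 1.439977057; balance ≈ 5,155.1179.
Account A is larger by 9,135.5326.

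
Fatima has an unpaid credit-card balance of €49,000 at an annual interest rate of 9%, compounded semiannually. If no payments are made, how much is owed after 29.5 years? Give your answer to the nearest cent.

€657,744.49

Periodic rate = 9%/2 = 0.045; periods = 2·29.5 = 59.
A = 49,000·(1 + 0.045)^59 ≈ 49,000·13.4233568698 ≈ 657,744.4866.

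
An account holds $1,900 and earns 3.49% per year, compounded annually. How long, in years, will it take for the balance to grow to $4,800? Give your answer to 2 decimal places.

27.02 years

(1 + 0.0349)^t = 4,800/1,900 = 2.5263.
t·ln(1 + 0.0349) = ln(2.5263); t = 0.92676/0.0343048 ≈ 27.0155.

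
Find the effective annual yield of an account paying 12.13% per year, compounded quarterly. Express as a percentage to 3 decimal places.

One year is 4 periods at 0.030325 each: (1 + 0.030325)^4 ≈ 1.12693.
EAR = 1.12693 − 1 ≈ 12.69300%.

12.693%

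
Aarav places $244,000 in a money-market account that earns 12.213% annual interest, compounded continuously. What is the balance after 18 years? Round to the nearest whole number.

$2,198,451

A = P·e^(rt) = 244,000·e^(0.12213·18) = 244,000·e^2.19834.
e^2.19834 ≈ 9.010044404811, so A ≈ 2,198,450.8348.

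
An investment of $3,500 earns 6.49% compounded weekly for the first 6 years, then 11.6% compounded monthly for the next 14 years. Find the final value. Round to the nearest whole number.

Phase 1: 3,500·(1 + 0.0649/52)^312 ≈ 5,165.0778.
Phase 2: 5,165.0778·(1 + 0.116/12)^168 ≈ 26,000.6375.

$26,001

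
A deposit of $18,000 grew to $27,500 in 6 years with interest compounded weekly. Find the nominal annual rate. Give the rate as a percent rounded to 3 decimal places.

7.068%

(1 + r/52)^312 = 27,500/18,000 = 1.52778.
1 + r/52 = 1.52778^(1/312) ≈ 1.001359, so r/52 ≈ 0.0013593.
r ≈ 52·0.0013593 = 7.06837%.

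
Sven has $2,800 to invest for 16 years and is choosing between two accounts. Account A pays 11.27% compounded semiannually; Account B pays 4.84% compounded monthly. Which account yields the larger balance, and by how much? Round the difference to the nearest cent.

Account A, by $10,116.57

Account A growth factor: (1 + 0.05635)^32 ≈ 5.7789744287; balance ≈ 16,181.1284.
Account B growth factor: (1 + 0.0484/12)^192 ≈ 2.165914079; balance ≈ 6,064.5594.
Account A is larger by 10,116.5690.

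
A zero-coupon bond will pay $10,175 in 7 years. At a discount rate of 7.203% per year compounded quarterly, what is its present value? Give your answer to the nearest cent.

Growth factor = (1 + 0.0180075)^28 ≈ 1.648266276.
P = 10,175/1.648266276 ≈ 6,173.1531.

$6,173.15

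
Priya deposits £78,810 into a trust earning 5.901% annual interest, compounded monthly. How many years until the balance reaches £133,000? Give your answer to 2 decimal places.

8.89 years

We need (1 + 0.0049175)^(12t) = 1.6876, so 12t = ln 1.6876 / ln 1.004917 ≈ 106.6792.
t ≈ 106.6792/12 = 8.8899 years.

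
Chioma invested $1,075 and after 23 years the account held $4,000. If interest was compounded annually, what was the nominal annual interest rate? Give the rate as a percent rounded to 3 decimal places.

5.879%

The 23-period growth factor is 4,000/1,075 = 3.72093.
r = 3.72093^(1/23) − 1 ≈ 0.0587927, i.e. 5.87927%.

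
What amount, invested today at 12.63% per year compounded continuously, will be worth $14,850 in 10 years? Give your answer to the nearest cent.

P = A·e^(−rt) = 14,850·e^(−1.263).
e^(−1.263) ≈ 0.28280433959, so P ≈ 4,199.6444.

$4,199.64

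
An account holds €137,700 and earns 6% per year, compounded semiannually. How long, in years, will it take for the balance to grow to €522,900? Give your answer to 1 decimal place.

We need (1 + 0.03)^(2t) = 3.7974, so 2t = ln 3.7974 / ln 1.03 ≈ 45.1410.
t ≈ 45.1410/2 = 22.5705 years.

22.6 years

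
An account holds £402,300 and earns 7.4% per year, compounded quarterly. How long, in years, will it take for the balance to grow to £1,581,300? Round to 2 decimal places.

We need (1 + 0.0185)^(4t) = 3.9306, so 4t = ln 3.9306 / ln 1.0185 ≈ 74.6717.
t ≈ 74.6717/4 = 18.6679 years.

18.67 years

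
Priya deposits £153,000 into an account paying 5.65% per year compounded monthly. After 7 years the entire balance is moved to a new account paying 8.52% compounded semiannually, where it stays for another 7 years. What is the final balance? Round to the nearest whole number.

£407,099

After 7 years at 5.65%: 153,000 × 1.48374877204 ≈ 227,013.5621.
Then 7 years at 8.52%: 227,013.5621 × 1.79327993121 ≈ 407,098.8651.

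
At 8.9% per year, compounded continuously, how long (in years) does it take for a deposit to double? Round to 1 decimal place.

e^(0.089t) = 2, so 0.089t = ln 2 ≈ 0.69315.
t ≈ 0.69315/0.089 ≈ 7.7882.

7.8 years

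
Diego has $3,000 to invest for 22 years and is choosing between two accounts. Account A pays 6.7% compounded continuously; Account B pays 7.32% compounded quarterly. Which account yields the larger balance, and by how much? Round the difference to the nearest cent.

Account A growth factor: e^(0.067·22) = e^1.474 ≈ 4.3666669219; balance ≈ 13,100.0008.
Account B growth factor: (1 + 0.0183)^88 ≈ 4.9324813467; balance ≈ 14,797.4440.
Account B is larger by 1,697.4433.

Account B, by $1,697.44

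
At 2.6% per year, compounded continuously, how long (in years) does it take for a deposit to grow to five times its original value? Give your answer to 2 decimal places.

61.90 years

e^(0.026t) = 5, so 0.026t = ln 5 ≈ 1.6094.
t ≈ 1.6094/0.026 ≈ 61.9015.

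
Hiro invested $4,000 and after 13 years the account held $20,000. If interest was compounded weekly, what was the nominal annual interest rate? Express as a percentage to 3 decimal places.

The 676-period growth factor is 20,000/4,000 = 5.
r/52 = 5^(1/676) − 1 ≈ 0.00238366, so r ≈ 52·0.00238366 = 12.39504%.

12.395%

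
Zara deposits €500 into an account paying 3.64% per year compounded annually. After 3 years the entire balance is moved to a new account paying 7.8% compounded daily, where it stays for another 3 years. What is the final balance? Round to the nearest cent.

After 3 years at 3.64%: 500 × 1.11322311 ≈ 556.6116.
Then 3 years at 7.8%: 556.6116 × 1.2636129 ≈ 703.3415.

€703.34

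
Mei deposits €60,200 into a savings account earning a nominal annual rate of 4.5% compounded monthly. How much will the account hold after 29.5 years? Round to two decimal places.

€226,487.44

Periodic rate = 4.5%/12 = 0.00375; periods = 12·29.5 = 354.
A = 60,200·(1 + 0.00375)^354 ≈ 60,200·3.7622498496 ≈ 226,487.4409.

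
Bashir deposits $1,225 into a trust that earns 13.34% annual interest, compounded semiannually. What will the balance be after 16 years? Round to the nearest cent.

$9,671.40

Growth factor = (1 + 0.0667)^32 ≈ 7.895023788.
A ≈ 1,225 × 7.895023788 ≈ 9,671.4041.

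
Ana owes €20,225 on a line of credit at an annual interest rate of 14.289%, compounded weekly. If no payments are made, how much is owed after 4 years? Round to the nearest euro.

€35,791

Periodic rate = 14.289%/52 = 0.00274788; periods = 52·4 = 208.
A = 20,225·(1 + 0.14289/52)^208 ≈ 20,225·1.7696400161 ≈ 35,790.9693.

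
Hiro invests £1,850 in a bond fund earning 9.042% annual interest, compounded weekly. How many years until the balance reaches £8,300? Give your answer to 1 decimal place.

16.6 years

We need (1 + 0.00173885)^(52t) = 4.4865, so 52t = ln 4.4865 / ln 1.001739 ≈ 864.0066.
t ≈ 864.0066/52 = 16.6155 years.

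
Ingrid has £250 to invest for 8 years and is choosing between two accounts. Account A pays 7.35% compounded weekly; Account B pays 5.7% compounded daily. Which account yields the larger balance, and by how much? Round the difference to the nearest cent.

A: (1 + 0.0735/52)^416 ≈ 1.79963674, so 250 × 1.79963674 ≈ 449.9092.
B: (1 + 0.057/365)^2920 ≈ 1.57769418, so 250 × 1.57769418 ≈ 394.4235.
Difference ≈ 55.4856 in favor of A.

Account A, by £55.49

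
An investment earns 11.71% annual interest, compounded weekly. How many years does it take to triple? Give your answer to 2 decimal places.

(1 + 0.00225192)^(52t) = 3.
52t = ln 3 / ln(1 + 0.00225192) ≈ 1.0986/0.00224939 ≈ 488.4043.
t ≈ 9.3924.

9.39 years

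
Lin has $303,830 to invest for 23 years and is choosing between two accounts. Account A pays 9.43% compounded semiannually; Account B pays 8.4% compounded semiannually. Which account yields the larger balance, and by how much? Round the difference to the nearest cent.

Account A, by $513,274.24

A: (1 + 0.04715)^46 ≈ 8.325479674037, so 303,830 × 8.325479674037 ≈ 2,529,530.4894.
B: (1 + 0.042)^46 ≈ 6.636132860061, so 303,830 × 6.636132860061 ≈ 2,016,256.2469.
Difference ≈ 513,274.2425 in favor of A.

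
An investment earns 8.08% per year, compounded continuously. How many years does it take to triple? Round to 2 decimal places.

13.60 years

e^(0.0808t) = 3, so 0.0808t = ln 3 ≈ 1.0986.
t ≈ 1.0986/0.0808 ≈ 13.5967.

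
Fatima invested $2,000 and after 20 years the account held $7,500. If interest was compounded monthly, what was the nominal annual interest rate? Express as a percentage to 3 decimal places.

The 240-period growth factor is 7,500/2,000 = 3.75.
r/12 = 3.75^(1/240) − 1 ≈ 0.00552251, so r ≈ 12·0.00552251 = 6.62701%.

6.627%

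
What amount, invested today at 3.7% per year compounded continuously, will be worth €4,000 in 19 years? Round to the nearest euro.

€1,980

P = A·e^(−rt) = 4,000·e^(−0.703).
e^(−0.703) ≈ 0.4950977803, so P ≈ 1,980.3911.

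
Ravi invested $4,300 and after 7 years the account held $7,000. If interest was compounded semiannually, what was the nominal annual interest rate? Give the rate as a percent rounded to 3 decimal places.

(1 + r/2)^14 = 7,000/4,300 = 1.62791.
1 + r/2 = 1.62791^(1/14) ≈ 1.03542, so r/2 ≈ 0.0354196.
r ≈ 2·0.0354196 = 7.08393%.

7.084%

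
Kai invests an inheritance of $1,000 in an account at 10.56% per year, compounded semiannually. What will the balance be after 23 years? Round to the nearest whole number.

$10,664

Growth factor = (1 + 0.0528)^46 ≈ 10.663758679.
A ≈ 1,000 × 10.663758679 ≈ 10,663.7587.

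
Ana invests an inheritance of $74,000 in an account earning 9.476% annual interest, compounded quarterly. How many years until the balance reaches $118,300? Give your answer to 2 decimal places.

We need (1 + 0.02369)^(4t) = 1.5986, so 4t = ln 1.5986 / ln 1.02369 ≈ 20.0377.
t ≈ 20.0377/4 = 5.0094 years.

5.01 years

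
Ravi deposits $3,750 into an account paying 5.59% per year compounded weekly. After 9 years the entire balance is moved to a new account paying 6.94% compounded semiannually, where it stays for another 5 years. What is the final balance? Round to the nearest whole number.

$8,721

After 9 years at 5.59%: 3,750 × 1.653393392 ≈ 6,200.2252.
Then 5 years at 6.94%: 6,200.2252 × 1.406515398 ≈ 8,720.7122.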